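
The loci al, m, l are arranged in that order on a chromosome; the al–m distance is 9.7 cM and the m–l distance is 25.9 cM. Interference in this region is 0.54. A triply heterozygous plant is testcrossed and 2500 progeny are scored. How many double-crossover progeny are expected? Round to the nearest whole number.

Map distances give recombination frequencies of 0.097 and 0.259 for the two intervals.
With interference 0.54 (so coincidence = 0.46), expected double-crossover frequency = 0.097 × 0.259 × 0.46 = 0.01156.
Expected number = 0.01156 × 2500 = 28.89 ≈ 29.

29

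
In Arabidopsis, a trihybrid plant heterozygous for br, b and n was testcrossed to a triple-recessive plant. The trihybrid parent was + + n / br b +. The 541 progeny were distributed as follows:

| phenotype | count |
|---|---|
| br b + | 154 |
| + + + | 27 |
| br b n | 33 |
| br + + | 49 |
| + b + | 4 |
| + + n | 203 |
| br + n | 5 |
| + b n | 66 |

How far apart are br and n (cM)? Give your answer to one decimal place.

12.8 cM

The two rarest classes, br + n and + b +, are the double crossovers. Comparing them with the parentals, only the br allele has switched, so br is the middle locus and the order is b – br – n.
Crossovers in the br–n interval produce the single-crossover classes + + + and br b n (27 + 33 = 60) plus the double crossovers (9).
RF(br–n) = (60 + 9) / 541 = 69/541 = 0.1275 → 12.8 cM.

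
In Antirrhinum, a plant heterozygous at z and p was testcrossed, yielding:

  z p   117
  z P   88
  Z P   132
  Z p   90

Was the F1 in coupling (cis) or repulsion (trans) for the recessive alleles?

cis

The two most frequent classes are Z P (132) and z p (117); these are the parental (non-recombinant) types.
So the F1 carried Z P on one chromosome and z p on the other — the recessive alleles are on the same chromosome (cis / coupling).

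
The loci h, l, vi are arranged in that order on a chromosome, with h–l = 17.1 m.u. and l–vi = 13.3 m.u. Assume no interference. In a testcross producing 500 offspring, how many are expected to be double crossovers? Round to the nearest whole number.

11

Map distances give recombination frequencies of 0.171 and 0.133 for the two intervals.
With no interference, expected double-crossover frequency = 0.171 × 0.133 = 0.02274.
Expected number = 0.02274 × 500 = 11.37 ≈ 11.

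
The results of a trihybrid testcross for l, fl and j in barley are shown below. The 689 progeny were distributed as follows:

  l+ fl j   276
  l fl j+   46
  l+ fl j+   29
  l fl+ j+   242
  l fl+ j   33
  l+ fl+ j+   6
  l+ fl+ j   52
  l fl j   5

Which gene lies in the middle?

l

The two most frequent reciprocal classes, l fl+ j+ and l+ fl j, are the parental types, so the F1 was l fl+ j+ / l+ fl j.
The two rarest classes, l+ fl+ j+ and l fl j, are the double crossovers. Comparing them with the parentals, only the l allele has switched, so l is the middle locus and the order is fl – l – j.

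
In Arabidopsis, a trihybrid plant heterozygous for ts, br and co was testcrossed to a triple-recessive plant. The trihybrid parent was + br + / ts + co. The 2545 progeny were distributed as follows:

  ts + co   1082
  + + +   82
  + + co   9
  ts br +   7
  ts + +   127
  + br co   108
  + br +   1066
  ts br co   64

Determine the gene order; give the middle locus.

ts

The two rarest classes, ts br + and + + co, are the double crossovers. Comparing them with the parentals, only the ts allele has switched, so ts is the middle locus and the order is br – ts – co.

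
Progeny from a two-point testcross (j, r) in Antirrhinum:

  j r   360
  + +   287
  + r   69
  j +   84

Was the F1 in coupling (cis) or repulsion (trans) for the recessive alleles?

The two most frequent classes are + + (287) and j r (360); these are the parental (non-recombinant) types.
So the F1 carried + + on one chromosome and j r on the other — the recessive alleles are on the same chromosome (cis / coupling).

cis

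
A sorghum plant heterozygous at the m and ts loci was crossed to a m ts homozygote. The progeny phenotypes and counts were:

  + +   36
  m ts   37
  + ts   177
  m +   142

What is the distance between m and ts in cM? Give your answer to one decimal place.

18.6 cM

The two most frequent classes, + ts (177) and m + (142), are the parental types, so the F1 was + ts / m +.
The recombinant classes are + + and m ts: 36 + 37 = 73.
Recombination frequency = 73/392 = 0.1862 ≈ 18.6%, i.e. 18.6 cM.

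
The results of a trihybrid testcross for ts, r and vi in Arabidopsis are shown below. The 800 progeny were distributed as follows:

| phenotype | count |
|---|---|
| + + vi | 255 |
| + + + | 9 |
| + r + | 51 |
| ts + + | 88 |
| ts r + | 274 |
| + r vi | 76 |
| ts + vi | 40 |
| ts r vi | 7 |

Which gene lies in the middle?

vi

The two most frequent reciprocal classes, ts r + and + + vi, are the parental types, so the F1 was ts r + / + + vi.
The two rarest classes, ts r vi and + + +, are the double crossovers. Comparing them with the parentals, only the vi allele has switched, so vi is the middle locus and the order is r – vi – ts.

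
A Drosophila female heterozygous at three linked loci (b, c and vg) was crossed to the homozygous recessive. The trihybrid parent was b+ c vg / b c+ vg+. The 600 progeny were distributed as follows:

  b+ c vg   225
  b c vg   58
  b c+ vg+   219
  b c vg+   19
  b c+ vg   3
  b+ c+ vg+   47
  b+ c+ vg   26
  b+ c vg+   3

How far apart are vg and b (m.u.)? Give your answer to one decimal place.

The two rarest classes, b+ c vg+ and b c+ vg, are the double crossovers. Comparing them with the parentals, only the vg allele has switched, so vg is the middle locus and the order is b – vg – c.
Crossovers in the b–vg interval produce the single-crossover classes b c vg and b+ c+ vg+ (58 + 47 = 105) plus the double crossovers (6).
RF(b–vg) = (105 + 6) / 600 = 111/600 = 0.1850 → 18.5 m.u.

18.5 m.u.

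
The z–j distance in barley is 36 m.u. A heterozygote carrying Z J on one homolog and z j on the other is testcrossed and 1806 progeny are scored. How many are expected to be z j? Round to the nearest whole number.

A map distance of 36 m.u. corresponds to a recombination frequency of 0.360.
The F1 is Z J / z j, so z j is a parental gamete class with expected frequency (1 − r)/2 = 0.640/2 = 0.3200.
Expected number = 0.3200 × 1806 = 577.92 ≈ 578.

578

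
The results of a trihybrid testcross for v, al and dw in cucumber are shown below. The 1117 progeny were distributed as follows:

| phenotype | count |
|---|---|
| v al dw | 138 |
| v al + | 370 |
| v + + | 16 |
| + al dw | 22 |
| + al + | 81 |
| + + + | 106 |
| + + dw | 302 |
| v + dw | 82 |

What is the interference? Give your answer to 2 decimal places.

0.25

The two most frequent reciprocal classes, v al + and + + dw, are the parental types, so the F1 was v al + / + + dw.
The two rarest classes, v + + and + al dw, are the double crossovers. Comparing them with the parentals, only the al allele has switched, so al is the middle locus and the order is v – al – dw.
v–al: (163 + 38)/1117 = 0.1799; al–dw: (244 + 38)/1117 = 0.2525.
Expected DCO frequency = 0.1799 × 0.2525 ≈ 0.04542; observed = 38/1117 ≈ 0.03402.
Coefficient of coincidence = 0.03402/0.04542 ≈ 0.75; interference = 1 − 0.75 = 0.25.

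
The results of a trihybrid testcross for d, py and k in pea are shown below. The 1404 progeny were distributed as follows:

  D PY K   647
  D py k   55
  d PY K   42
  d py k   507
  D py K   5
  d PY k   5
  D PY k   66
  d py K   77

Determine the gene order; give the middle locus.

The two most frequent reciprocal classes, d py k and D PY K, are the parental types, so the F1 was d py k / D PY K.
The two rarest classes, d PY k and D py K, are the double crossovers. Comparing them with the parentals, only the py allele has switched, so py is the middle locus and the order is d – py – k.

py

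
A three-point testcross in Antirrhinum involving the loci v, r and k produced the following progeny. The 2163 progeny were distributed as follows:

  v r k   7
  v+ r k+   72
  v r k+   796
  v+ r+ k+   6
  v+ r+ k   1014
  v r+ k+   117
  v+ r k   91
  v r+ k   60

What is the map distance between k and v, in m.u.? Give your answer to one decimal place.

The two most frequent reciprocal classes, v+ r+ k and v r k+, are the parental types, so the F1 was v+ r+ k / v r k+.
The two rarest classes, v+ r+ k+ and v r k, are the double crossovers. Comparing them with the parentals, only the k allele has switched, so k is the middle locus and the order is v – k – r.
Crossovers in the v–k interval produce the single-crossover classes v r+ k and v+ r k+ (60 + 72 = 132) plus the double crossovers (13).
RF(v–k) = (132 + 13) / 2163 = 145/2163 = 0.0670 → 6.7 m.u.

6.7 m.u.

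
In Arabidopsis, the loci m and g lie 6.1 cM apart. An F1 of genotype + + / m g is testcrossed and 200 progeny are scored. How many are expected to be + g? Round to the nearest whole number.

A map distance of 6.1 cM corresponds to a recombination frequency of 0.061.
The F1 is + + / m g, so + g is a recombinant gamete class with expected frequency r/2 = 0.061/2 = 0.0305.
Expected number = 0.0305 × 200 = 6.10 ≈ 6.

6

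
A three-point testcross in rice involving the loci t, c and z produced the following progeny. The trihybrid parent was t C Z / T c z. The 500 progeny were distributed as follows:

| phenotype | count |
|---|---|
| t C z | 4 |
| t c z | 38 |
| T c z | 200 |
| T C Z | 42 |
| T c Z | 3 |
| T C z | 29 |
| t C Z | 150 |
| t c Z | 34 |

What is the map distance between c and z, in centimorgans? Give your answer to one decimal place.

14.0 centimorgans

The two rarest classes, t C z and T c Z, are the double crossovers. Comparing them with the parentals, only the z allele has switched, so z is the middle locus and the order is c – z – t.
Crossovers in the c–z interval produce the single-crossover classes t c Z and T C z (34 + 29 = 63) plus the double crossovers (7).
RF(c–z) = (63 + 7) / 500 = 70/500 = 0.1400 → 14.0 centimorgans.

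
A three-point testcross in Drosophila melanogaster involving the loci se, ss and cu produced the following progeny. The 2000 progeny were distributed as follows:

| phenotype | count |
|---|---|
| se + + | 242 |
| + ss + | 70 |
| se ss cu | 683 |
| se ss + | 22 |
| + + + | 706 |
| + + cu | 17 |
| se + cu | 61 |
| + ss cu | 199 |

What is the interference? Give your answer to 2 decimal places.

0.04

The two most frequent reciprocal classes, + + + and se ss cu, are the parental types, so the F1 was + + + / se ss cu.
The two rarest classes, + + cu and se ss +, are the double crossovers. Comparing them with the parentals, only the cu allele has switched, so cu is the middle locus and the order is se – cu – ss.
se–cu: (441 + 39)/2000 = 0.2400; cu–ss: (131 + 39)/2000 = 0.0850.
Expected DCO frequency = 0.2400 × 0.0850 ≈ 0.02040; observed = 39/2000 ≈ 0.01950.
Coefficient of coincidence = 0.01950/0.02040 ≈ 0.96; interference = 1 − 0.96 = 0.04.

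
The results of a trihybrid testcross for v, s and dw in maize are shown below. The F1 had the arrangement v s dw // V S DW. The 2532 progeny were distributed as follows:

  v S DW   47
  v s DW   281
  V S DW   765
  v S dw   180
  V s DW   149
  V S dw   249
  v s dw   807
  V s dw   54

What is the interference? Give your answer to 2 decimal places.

0.06

The two rarest classes, V s dw and v S DW, are the double crossovers. Comparing them with the parentals, only the v allele has switched, so v is the middle locus and the order is s – v – dw.
s–v: (329 + 101)/2532 = 0.1698; v–dw: (530 + 101)/2532 = 0.2492.
Expected DCO frequency = 0.1698 × 0.2492 ≈ 0.04231; observed = 101/2532 ≈ 0.03989.
Coefficient of coincidence = 0.03989/0.04231 ≈ 0.94; interference = 1 − 0.94 = 0.06.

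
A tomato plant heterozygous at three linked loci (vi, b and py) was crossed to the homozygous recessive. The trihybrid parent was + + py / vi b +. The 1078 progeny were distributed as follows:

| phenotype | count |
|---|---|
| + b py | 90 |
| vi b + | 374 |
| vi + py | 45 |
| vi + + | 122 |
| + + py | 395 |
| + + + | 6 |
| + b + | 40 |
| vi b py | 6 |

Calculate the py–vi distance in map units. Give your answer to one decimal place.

The two rarest classes, + + + and vi b py, are the double crossovers. Comparing them with the parentals, only the py allele has switched, so py is the middle locus and the order is b – py – vi.
Crossovers in the py–vi interval produce the single-crossover classes vi + py and + b + (45 + 40 = 85) plus the double crossovers (12).
RF(py–vi) = (85 + 12) / 1078 = 97/1078 = 0.0900 → 9.0 map units.

9.0 map units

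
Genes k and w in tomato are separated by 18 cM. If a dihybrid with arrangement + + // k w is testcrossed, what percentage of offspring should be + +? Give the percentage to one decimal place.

A map distance of 18 cM corresponds to a recombination frequency of 0.180.
The F1 is + + / k w, so + + is a parental gamete class with expected frequency (1 − r)/2 = 0.820/2 = 0.4100.
That is 0.4100 = 41.0% of the progeny.

41.0%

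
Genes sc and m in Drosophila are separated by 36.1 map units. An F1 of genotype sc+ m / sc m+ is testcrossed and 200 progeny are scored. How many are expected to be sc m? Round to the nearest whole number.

A map distance of 36.1 map units corresponds to a recombination frequency of 0.361.
The F1 is sc+ m / sc m+, so sc m is a recombinant gamete class with expected frequency r/2 = 0.361/2 = 0.1805.
Expected number = 0.1805 × 200 = 36.10 ≈ 36.

36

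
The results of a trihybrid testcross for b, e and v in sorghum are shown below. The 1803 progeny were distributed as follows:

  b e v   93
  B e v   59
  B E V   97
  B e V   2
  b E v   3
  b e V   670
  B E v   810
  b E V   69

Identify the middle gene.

b

The two most frequent reciprocal classes, B E v and b e V, are the parental types, so the F1 was B E v / b e V.
The two rarest classes, b E v and B e V, are the double crossovers. Comparing them with the parentals, only the b allele has switched, so b is the middle locus and the order is v – b – e.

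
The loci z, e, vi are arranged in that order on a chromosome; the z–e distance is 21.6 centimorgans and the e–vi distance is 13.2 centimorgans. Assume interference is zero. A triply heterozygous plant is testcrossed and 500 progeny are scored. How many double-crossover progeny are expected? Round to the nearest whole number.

14

Map distances give recombination frequencies of 0.216 and 0.132 for the two intervals.
With no interference, expected double-crossover frequency = 0.216 × 0.132 = 0.02851.
Expected number = 0.02851 × 500 = 14.26 ≈ 14.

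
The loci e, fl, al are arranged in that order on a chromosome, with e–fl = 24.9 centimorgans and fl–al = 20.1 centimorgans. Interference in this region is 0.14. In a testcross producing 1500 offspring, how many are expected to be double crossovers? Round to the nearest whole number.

Map distances give recombination frequencies of 0.249 and 0.201 for the two intervals.
With interference 0.14 (so coincidence = 0.86), expected double-crossover frequency = 0.249 × 0.201 × 0.86 = 0.04304.
Expected number = 0.04304 × 1500 = 64.56 ≈ 65.

65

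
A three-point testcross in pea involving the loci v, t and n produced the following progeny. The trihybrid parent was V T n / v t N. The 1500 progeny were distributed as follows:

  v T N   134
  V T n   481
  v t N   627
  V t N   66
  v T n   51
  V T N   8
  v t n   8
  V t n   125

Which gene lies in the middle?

The two rarest classes, V T N and v t n, are the double crossovers. Comparing them with the parentals, only the n allele has switched, so n is the middle locus and the order is t – n – v.

n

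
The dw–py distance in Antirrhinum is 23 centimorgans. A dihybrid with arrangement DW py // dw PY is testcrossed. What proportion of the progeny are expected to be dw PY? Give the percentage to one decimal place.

38.5%

A map distance of 23 centimorgans corresponds to a recombination frequency of 0.230.
The F1 is DW py / dw PY, so dw PY is a parental gamete class with expected frequency (1 − r)/2 = 0.770/2 = 0.3850.
That is 0.3850 = 38.5% of the progeny.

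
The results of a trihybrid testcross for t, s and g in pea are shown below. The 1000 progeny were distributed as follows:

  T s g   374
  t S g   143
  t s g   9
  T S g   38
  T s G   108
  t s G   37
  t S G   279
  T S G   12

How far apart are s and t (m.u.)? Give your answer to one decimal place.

The two most frequent reciprocal classes, T s g and t S G, are the parental types, so the F1 was T s g / t S G.
The two rarest classes, t s g and T S G, are the double crossovers. Comparing them with the parentals, only the t allele has switched, so t is the middle locus and the order is g – t – s.
Crossovers in the t–s interval produce the single-crossover classes T S g and t s G (38 + 37 = 75) plus the double crossovers (21).
RF(t–s) = (75 + 21) / 1000 = 96/1000 = 0.0960 → 9.6 m.u.

9.6 m.u.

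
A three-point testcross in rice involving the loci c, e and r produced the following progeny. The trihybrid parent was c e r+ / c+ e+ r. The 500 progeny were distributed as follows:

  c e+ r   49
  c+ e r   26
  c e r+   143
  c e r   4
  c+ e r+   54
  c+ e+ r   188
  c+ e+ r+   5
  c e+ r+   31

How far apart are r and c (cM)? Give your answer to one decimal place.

The two rarest classes, c e r and c+ e+ r+, are the double crossovers. Comparing them with the parentals, only the r allele has switched, so r is the middle locus and the order is c – r – e.
Crossovers in the c–r interval produce the single-crossover classes c+ e r+ and c e+ r (54 + 49 = 103) plus the double crossovers (9).
RF(c–r) = (103 + 9) / 500 = 112/500 = 0.2240 → 22.4 cM.

22.4 cM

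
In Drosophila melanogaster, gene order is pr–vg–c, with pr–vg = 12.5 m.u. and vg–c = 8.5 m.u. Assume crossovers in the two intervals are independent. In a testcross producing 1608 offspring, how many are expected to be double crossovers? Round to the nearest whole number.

Map distances give recombination frequencies of 0.125 and 0.085 for the two intervals.
With no interference, expected double-crossover frequency = 0.125 × 0.085 = 0.01063.
Expected number = 0.01063 × 1608 = 17.09 ≈ 17.

17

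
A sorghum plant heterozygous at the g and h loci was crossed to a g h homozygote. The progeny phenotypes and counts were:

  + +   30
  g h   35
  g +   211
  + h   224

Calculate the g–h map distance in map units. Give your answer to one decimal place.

13.0 map units

The two most frequent classes, + h (224) and g + (211), are the parental types, so the F1 was + h / g +.
The recombinant classes are + + and g h: 30 + 35 = 65.
Recombination frequency = 65/500 = 0.1300 ≈ 13.0%, i.e. 13.0 map units.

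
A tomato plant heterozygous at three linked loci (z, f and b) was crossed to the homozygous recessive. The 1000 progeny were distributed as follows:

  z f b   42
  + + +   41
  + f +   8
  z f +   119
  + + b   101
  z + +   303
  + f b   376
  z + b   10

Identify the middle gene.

b

The two most frequent reciprocal classes, + f b and z + +, are the parental types, so the F1 was + f b / z + +.
The two rarest classes, + f + and z + b, are the double crossovers. Comparing them with the parentals, only the b allele has switched, so b is the middle locus and the order is z – b – f.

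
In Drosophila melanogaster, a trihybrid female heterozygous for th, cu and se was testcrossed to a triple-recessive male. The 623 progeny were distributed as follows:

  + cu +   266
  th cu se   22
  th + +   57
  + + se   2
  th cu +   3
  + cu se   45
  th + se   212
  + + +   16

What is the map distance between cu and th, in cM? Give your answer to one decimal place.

The two most frequent reciprocal classes, + cu + and th + se, are the parental types, so the F1 was + cu + / th + se.
The two rarest classes, th cu + and + + se, are the double crossovers. Comparing them with the parentals, only the th allele has switched, so th is the middle locus and the order is cu – th – se.
Crossovers in the cu–th interval produce the single-crossover classes + + + and th cu se (16 + 22 = 38) plus the double crossovers (5).
RF(cu–th) = (38 + 5) / 623 = 43/623 = 0.0690 → 6.9 cM.

6.9 cM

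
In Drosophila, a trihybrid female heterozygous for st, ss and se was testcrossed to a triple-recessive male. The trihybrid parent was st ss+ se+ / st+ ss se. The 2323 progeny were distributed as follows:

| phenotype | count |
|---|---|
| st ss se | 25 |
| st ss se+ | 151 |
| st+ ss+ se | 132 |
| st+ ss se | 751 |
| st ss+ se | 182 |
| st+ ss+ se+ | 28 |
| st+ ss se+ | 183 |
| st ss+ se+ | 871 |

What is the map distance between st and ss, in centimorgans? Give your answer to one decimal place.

The two rarest classes, st+ ss+ se+ and st ss se, are the double crossovers. Comparing them with the parentals, only the st allele has switched, so st is the middle locus and the order is se – st – ss.
Crossovers in the st–ss interval produce the single-crossover classes st ss se+ and st+ ss+ se (151 + 132 = 283) plus the double crossovers (53).
RF(st–ss) = (283 + 53) / 2323 = 336/2323 = 0.1446 → 14.5 centimorgans.

14.5 centimorgans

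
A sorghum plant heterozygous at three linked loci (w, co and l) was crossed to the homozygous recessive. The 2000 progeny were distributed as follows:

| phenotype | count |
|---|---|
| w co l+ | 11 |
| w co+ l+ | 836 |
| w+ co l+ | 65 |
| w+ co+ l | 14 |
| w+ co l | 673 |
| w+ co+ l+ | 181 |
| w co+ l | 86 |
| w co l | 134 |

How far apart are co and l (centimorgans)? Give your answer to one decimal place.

8.8 centimorgans

The two most frequent reciprocal classes, w co+ l+ and w+ co l, are the parental types, so the F1 was w co+ l+ / w+ co l.
The two rarest classes, w co l+ and w+ co+ l, are the double crossovers. Comparing them with the parentals, only the co allele has switched, so co is the middle locus and the order is w – co – l.
Crossovers in the co–l interval produce the single-crossover classes w co+ l and w+ co l+ (86 + 65 = 151) plus the double crossovers (25).
RF(co–l) = (151 + 25) / 2000 = 176/2000 = 0.0880 → 8.8 centimorgans.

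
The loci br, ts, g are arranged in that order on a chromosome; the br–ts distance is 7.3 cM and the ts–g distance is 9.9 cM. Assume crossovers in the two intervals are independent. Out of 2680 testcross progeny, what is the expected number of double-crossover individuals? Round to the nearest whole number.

Map distances give recombination frequencies of 0.073 and 0.099 for the two intervals.
With no interference, expected double-crossover frequency = 0.073 × 0.099 = 0.00723.
Expected number = 0.00723 × 2680 = 19.37 ≈ 19.

19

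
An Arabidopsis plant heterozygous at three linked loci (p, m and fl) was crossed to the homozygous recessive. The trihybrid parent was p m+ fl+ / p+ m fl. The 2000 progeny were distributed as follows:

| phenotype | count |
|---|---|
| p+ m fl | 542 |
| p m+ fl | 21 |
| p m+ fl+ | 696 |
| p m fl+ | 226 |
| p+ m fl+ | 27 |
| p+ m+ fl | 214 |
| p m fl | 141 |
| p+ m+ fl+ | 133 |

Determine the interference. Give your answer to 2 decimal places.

0.39

The two rarest classes, p m+ fl and p+ m fl+, are the double crossovers. Comparing them with the parentals, only the fl allele has switched, so fl is the middle locus and the order is m – fl – p.
m–fl: (440 + 48)/2000 = 0.2440; fl–p: (274 + 48)/2000 = 0.1610.
Expected DCO frequency = 0.2440 × 0.1610 ≈ 0.03928; observed = 48/2000 ≈ 0.02400.
Coefficient of coincidence = 0.02400/0.03928 ≈ 0.61; interference = 1 − 0.61 = 0.39.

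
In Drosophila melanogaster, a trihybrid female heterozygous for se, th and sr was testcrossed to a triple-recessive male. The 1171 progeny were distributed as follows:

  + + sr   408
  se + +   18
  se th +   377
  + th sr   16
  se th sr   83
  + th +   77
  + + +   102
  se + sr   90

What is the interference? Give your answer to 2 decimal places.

The two most frequent reciprocal classes, se th + and + + sr, are the parental types, so the F1 was se th + / + + sr.
The two rarest classes, se + + and + th sr, are the double crossovers. Comparing them with the parentals, only the th allele has switched, so th is the middle locus and the order is se – th – sr.
se–th: (167 + 34)/1171 = 0.1716; th–sr: (185 + 34)/1171 = 0.1870.
Expected DCO frequency = 0.1716 × 0.1870 ≈ 0.03209; observed = 34/1171 ≈ 0.02904.
Coefficient of coincidence = 0.02904/0.03209 ≈ 0.90; interference = 1 − 0.90 = 0.10.

0.10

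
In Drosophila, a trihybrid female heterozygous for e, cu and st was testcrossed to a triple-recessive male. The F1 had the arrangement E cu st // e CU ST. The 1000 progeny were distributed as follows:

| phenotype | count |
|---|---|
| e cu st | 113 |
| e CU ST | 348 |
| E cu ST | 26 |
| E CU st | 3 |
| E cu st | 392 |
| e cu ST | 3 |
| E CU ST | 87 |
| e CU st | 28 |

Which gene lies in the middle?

cu

The two rarest classes, E CU st and e cu ST, are the double crossovers. Comparing them with the parentals, only the cu allele has switched, so cu is the middle locus and the order is e – cu – st.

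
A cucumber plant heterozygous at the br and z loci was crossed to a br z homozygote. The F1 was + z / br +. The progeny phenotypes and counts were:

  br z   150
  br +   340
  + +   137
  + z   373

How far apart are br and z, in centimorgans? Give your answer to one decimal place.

28.7 centimorgans

The recombinant classes are + + and br z: 137 + 150 = 287.
Recombination frequency = 287/1000 = 0.2870 ≈ 28.7%, i.e. 28.7 centimorgans.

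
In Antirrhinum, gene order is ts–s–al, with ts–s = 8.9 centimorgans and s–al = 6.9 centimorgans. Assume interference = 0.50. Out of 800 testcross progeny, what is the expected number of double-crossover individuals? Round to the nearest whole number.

2

Map distances give recombination frequencies of 0.089 and 0.069 for the two intervals.
With interference 0.50 (so coincidence = 0.50), expected double-crossover frequency = 0.089 × 0.069 × 0.50 = 0.00307.
Expected number = 0.00307 × 800 = 2.46 ≈ 2.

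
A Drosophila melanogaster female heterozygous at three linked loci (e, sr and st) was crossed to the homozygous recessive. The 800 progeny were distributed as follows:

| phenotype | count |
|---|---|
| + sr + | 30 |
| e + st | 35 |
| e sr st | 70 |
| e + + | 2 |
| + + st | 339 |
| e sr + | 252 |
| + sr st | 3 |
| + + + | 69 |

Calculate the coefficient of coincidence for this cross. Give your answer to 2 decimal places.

0.40

The two most frequent reciprocal classes, + + st and e sr +, are the parental types, so the F1 was + + st / e sr +.
The two rarest classes, + sr st and e + +, are the double crossovers. Comparing them with the parentals, only the sr allele has switched, so sr is the middle locus and the order is e – sr – st.
e–sr: (65 + 5)/800 = 0.0875; sr–st: (139 + 5)/800 = 0.1800.
Expected DCO frequency = 0.0875 × 0.1800 ≈ 0.01575; observed = 5/800 ≈ 0.00625.
Coefficient of coincidence = 0.00625/0.01575 ≈ 0.40.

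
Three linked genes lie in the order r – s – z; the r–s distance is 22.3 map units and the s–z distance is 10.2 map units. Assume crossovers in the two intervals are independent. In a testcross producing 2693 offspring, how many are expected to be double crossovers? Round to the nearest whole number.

Map distances give recombination frequencies of 0.223 and 0.102 for the two intervals.
With no interference, expected double-crossover frequency = 0.223 × 0.102 = 0.02275.
Expected number = 0.02275 × 2693 = 61.25 ≈ 61.

61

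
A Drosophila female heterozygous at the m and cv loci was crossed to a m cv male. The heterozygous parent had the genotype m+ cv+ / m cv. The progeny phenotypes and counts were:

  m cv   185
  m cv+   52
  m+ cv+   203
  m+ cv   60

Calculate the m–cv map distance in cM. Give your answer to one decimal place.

The recombinant classes are m+ cv and m cv+: 60 + 52 = 112.
Recombination frequency = 112/500 = 0.2240 ≈ 22.4%, i.e. 22.4 cM.

22.4 cM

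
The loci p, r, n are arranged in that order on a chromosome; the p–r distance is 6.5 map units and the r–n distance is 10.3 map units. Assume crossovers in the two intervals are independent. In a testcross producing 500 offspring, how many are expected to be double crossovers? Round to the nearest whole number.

Map distances give recombination frequencies of 0.065 and 0.103 for the two intervals.
With no interference, expected double-crossover frequency = 0.065 × 0.103 = 0.00670.
Expected number = 0.00670 × 500 = 3.35 ≈ 3.

3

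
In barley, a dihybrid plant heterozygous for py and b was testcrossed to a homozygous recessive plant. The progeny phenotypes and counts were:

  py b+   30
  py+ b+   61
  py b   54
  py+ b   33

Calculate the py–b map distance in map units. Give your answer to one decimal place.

35.4 map units

The two most frequent classes, py+ b+ (61) and py b (54), are the parental types, so the F1 was py+ b+ / py b.
The recombinant classes are py+ b and py b+: 33 + 30 = 63.
Recombination frequency = 63/178 = 0.3539 ≈ 35.4%, i.e. 35.4 map units.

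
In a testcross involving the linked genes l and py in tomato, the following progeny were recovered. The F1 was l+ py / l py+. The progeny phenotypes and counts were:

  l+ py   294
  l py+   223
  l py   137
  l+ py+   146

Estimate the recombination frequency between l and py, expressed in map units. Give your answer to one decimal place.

The recombinant classes are l+ py+ and l py: 146 + 137 = 283.
Recombination frequency = 283/800 = 0.3538 ≈ 35.4%, i.e. 35.4 map units.

35.4 map units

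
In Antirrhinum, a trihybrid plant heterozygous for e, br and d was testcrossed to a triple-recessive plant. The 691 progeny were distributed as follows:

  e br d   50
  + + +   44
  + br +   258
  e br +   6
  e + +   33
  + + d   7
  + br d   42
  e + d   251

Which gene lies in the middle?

The two most frequent reciprocal classes, + br + and e + d, are the parental types, so the F1 was + br + / e + d.
The two rarest classes, e br + and + + d, are the double crossovers. Comparing them with the parentals, only the e allele has switched, so e is the middle locus and the order is br – e – d.

e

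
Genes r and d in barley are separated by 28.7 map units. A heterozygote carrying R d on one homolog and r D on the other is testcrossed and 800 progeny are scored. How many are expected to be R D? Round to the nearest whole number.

A map distance of 28.7 map units corresponds to a recombination frequency of 0.287.
The F1 is R d / r D, so R D is a recombinant gamete class with expected frequency r/2 = 0.287/2 = 0.1435.
Expected number = 0.1435 × 800 = 114.80 ≈ 115.

115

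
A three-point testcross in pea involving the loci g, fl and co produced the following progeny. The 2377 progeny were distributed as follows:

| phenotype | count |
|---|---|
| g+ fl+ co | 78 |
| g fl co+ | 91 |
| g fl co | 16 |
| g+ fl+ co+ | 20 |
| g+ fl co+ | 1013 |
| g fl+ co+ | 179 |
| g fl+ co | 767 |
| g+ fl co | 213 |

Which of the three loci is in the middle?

fl

The two most frequent reciprocal classes, g fl+ co and g+ fl co+, are the parental types, so the F1 was g fl+ co / g+ fl co+.
The two rarest classes, g fl co and g+ fl+ co+, are the double crossovers. Comparing them with the parentals, only the fl allele has switched, so fl is the middle locus and the order is g – fl – co.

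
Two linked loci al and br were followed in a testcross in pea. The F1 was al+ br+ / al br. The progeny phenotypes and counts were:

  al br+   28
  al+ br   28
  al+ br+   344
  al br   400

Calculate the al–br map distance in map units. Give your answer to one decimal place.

7.0 map units

The recombinant classes are al+ br and al br+: 28 + 28 = 56.
Recombination frequency = 56/800 = 0.0700 ≈ 7.0%, i.e. 7.0 map units.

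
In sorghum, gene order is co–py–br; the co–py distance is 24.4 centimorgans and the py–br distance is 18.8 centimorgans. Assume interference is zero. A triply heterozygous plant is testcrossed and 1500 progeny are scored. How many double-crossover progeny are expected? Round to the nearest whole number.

69

Map distances give recombination frequencies of 0.244 and 0.188 for the two intervals.
With no interference, expected double-crossover frequency = 0.244 × 0.188 = 0.04587.
Expected number = 0.04587 × 1500 = 68.81 ≈ 69.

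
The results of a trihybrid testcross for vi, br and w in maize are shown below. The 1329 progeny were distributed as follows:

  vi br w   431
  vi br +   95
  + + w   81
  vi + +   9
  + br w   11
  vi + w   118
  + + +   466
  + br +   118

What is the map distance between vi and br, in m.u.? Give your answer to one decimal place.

19.3 m.u.

The two most frequent reciprocal classes, + + + and vi br w, are the parental types, so the F1 was + + + / vi br w.
The two rarest classes, vi + + and + br w, are the double crossovers. Comparing them with the parentals, only the vi allele has switched, so vi is the middle locus and the order is w – vi – br.
Crossovers in the vi–br interval produce the single-crossover classes + br + and vi + w (118 + 118 = 236) plus the double crossovers (20).
RF(vi–br) = (236 + 20) / 1329 = 256/1329 = 0.1926 → 19.3 m.u.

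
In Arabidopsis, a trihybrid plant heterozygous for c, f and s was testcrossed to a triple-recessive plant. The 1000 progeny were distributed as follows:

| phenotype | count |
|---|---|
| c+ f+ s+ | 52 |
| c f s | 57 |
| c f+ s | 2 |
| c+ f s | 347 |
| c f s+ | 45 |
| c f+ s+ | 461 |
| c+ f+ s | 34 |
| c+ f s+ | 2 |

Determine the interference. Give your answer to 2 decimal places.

The two most frequent reciprocal classes, c f+ s+ and c+ f s, are the parental types, so the F1 was c f+ s+ / c+ f s.
The two rarest classes, c f+ s and c+ f s+, are the double crossovers. Comparing them with the parentals, only the s allele has switched, so s is the middle locus and the order is f – s – c.
f–s: (79 + 4)/1000 = 0.0830; s–c: (109 + 4)/1000 = 0.1130.
Expected DCO frequency = 0.0830 × 0.1130 ≈ 0.00938; observed = 4/1000 ≈ 0.00400.
Coefficient of coincidence = 0.00400/0.00938 ≈ 0.43; interference = 1 − 0.43 = 0.57.

0.57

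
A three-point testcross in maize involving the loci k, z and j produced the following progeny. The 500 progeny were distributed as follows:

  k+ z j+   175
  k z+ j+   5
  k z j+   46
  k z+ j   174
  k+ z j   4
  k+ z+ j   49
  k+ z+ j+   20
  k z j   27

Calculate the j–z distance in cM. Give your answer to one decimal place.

11.2 cM

The two most frequent reciprocal classes, k z+ j and k+ z j+, are the parental types, so the F1 was k z+ j / k+ z j+.
The two rarest classes, k z+ j+ and k+ z j, are the double crossovers. Comparing them with the parentals, only the j allele has switched, so j is the middle locus and the order is z – j – k.
Crossovers in the z–j interval produce the single-crossover classes k z j and k+ z+ j+ (27 + 20 = 47) plus the double crossovers (9).
RF(z–j) = (47 + 9) / 500 = 56/500 = 0.1120 → 11.2 cM.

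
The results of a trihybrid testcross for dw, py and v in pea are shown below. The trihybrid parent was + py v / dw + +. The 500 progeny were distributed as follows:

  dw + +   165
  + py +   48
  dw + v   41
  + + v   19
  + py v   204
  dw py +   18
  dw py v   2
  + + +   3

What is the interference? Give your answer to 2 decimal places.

The two rarest classes, dw py v and + + +, are the double crossovers. Comparing them with the parentals, only the dw allele has switched, so dw is the middle locus and the order is v – dw – py.
v–dw: (89 + 5)/500 = 0.1880; dw–py: (37 + 5)/500 = 0.0840.
Expected DCO frequency = 0.1880 × 0.0840 ≈ 0.01579; observed = 5/500 ≈ 0.01000.
Coefficient of coincidence = 0.01000/0.01579 ≈ 0.63; interference = 1 − 0.63 = 0.37.

0.37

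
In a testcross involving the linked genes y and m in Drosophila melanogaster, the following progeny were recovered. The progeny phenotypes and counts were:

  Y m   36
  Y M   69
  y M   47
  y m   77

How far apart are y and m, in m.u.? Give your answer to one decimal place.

The two most frequent classes, Y M (69) and y m (77), are the parental types, so the F1 was Y M / y m.
The recombinant classes are Y m and y M: 36 + 47 = 83.
Recombination frequency = 83/229 = 0.3624 ≈ 36.2%, i.e. 36.2 m.u.

36.2 m.u.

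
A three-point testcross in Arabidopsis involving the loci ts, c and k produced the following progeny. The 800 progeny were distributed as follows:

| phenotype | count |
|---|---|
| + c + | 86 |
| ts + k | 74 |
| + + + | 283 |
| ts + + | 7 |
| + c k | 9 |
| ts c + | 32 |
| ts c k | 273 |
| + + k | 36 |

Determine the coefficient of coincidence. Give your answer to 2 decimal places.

The two most frequent reciprocal classes, + + + and ts c k, are the parental types, so the F1 was + + + / ts c k.
The two rarest classes, ts + + and + c k, are the double crossovers. Comparing them with the parentals, only the ts allele has switched, so ts is the middle locus and the order is c – ts – k.
c–ts: (160 + 16)/800 = 0.2200; ts–k: (68 + 16)/800 = 0.1050.
Expected DCO frequency = 0.2200 × 0.1050 ≈ 0.02310; observed = 16/800 ≈ 0.02000.
Coefficient of coincidence = 0.02000/0.02310 ≈ 0.87.

0.87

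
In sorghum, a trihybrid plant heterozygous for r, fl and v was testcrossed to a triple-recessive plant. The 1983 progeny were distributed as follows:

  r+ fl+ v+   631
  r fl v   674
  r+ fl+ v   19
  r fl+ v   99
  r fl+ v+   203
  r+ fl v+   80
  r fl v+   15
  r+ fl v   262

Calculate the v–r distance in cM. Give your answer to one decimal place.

25.2 cM

The two most frequent reciprocal classes, r+ fl+ v+ and r fl v, are the parental types, so the F1 was r+ fl+ v+ / r fl v.
The two rarest classes, r+ fl+ v and r fl v+, are the double crossovers. Comparing them with the parentals, only the v allele has switched, so v is the middle locus and the order is r – v – fl.
Crossovers in the r–v interval produce the single-crossover classes r fl+ v+ and r+ fl v (203 + 262 = 465) plus the double crossovers (34).
RF(r–v) = (465 + 34) / 1983 = 499/1983 = 0.2516 → 25.2 cM.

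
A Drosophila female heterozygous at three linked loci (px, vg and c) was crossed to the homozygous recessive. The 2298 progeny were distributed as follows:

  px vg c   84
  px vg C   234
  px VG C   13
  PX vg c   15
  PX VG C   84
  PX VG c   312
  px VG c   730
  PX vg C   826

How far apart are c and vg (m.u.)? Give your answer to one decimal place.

The two most frequent reciprocal classes, px VG c and PX vg C, are the parental types, so the F1 was px VG c / PX vg C.
The two rarest classes, px VG C and PX vg c, are the double crossovers. Comparing them with the parentals, only the c allele has switched, so c is the middle locus and the order is px – c – vg.
Crossovers in the c–vg interval produce the single-crossover classes px vg c and PX VG C (84 + 84 = 168) plus the double crossovers (28).
RF(c–vg) = (168 + 28) / 2298 = 196/2298 = 0.0853 → 8.5 m.u.

8.5 m.u.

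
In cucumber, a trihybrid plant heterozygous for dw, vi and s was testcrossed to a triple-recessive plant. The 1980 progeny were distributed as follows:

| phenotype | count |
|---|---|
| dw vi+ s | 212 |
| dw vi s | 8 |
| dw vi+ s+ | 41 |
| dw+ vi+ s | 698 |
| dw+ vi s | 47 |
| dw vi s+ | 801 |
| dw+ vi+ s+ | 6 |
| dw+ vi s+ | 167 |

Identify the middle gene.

s

The two most frequent reciprocal classes, dw vi s+ and dw+ vi+ s, are the parental types, so the F1 was dw vi s+ / dw+ vi+ s.
The two rarest classes, dw vi s and dw+ vi+ s+, are the double crossovers. Comparing them with the parentals, only the s allele has switched, so s is the middle locus and the order is vi – s – dw.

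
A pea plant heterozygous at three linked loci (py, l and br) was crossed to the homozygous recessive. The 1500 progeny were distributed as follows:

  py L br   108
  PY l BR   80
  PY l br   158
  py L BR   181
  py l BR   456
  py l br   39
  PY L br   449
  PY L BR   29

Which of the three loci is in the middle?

The two most frequent reciprocal classes, PY L br and py l BR, are the parental types, so the F1 was PY L br / py l BR.
The two rarest classes, PY L BR and py l br, are the double crossovers. Comparing them with the parentals, only the br allele has switched, so br is the middle locus and the order is l – br – py.

br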